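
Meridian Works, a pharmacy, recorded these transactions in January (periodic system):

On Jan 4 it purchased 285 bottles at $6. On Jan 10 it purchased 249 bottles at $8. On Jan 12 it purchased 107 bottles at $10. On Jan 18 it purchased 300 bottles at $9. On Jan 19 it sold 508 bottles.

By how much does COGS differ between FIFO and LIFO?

$1,084

FIFO COGS: 285 @ $6 + 223 @ $8 = $3,494
LIFO COGS: 300 @ $9 + 107 @ $10 + 101 @ $8 = $4,578
Difference = |$3,494 − $4,578| = $1,084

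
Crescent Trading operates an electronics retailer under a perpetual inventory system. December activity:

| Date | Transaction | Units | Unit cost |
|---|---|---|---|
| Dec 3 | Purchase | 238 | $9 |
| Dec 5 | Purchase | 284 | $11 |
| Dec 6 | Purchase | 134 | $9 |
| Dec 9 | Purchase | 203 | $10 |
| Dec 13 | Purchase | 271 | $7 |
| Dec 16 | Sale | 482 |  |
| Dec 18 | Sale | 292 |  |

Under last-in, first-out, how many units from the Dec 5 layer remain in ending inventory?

118

Dec 16, 482 sold [LIFO — newest first]: 271 @ $7 + 203 @ $10 + 8 @ $9 = $3,999
Dec 18, 292 sold [LIFO — newest first]: 126 @ $9 + 166 @ $11 = $2,960
Total COGS = $3,999 + $2,960 = $6,959
Ending inventory: 238 @ $9 + 118 @ $11 = $3,440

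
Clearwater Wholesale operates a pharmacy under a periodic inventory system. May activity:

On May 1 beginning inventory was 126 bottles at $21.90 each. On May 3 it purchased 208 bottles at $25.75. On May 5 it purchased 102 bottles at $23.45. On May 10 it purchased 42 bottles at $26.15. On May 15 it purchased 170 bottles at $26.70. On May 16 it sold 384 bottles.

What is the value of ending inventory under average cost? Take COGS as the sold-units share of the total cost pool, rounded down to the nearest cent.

Ending inventory = $6,577.43

May 16, sell 384: 384/648 × $16,144.60 → $9,567.17
Ending inventory (cost pool remaining) = $6,577.43
Check: goods available $16,144.60 = COGS $9,567.17 + ending $6,577.43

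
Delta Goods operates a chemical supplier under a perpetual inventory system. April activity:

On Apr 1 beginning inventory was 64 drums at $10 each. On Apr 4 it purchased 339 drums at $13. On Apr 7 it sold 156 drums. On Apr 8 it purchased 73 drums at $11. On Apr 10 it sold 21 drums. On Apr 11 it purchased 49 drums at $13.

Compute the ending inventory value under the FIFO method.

Ending inventory = $4,378

Apr 7, 156 sold [FIFO — oldest first]: 64 @ $10 + 92 @ $13 = $1,836
Apr 10, 21 sold [FIFO — oldest first]: 21 @ $13 = $273
Total COGS = $1,836 + $273 = $2,109
Ending inventory: 226 @ $13 + 73 @ $11 + 49 @ $13 = $4,378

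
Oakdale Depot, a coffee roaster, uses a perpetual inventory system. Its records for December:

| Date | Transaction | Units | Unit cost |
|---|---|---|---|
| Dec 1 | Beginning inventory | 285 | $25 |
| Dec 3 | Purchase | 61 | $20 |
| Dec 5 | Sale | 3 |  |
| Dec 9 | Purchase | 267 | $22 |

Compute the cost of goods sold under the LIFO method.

Dec 5, 3 sold [LIFO — newest first]: 3 @ $20 = $60
Ending inventory: 285 @ $25 + 58 @ $20 + 267 @ $22 = $14,159

COGS = $60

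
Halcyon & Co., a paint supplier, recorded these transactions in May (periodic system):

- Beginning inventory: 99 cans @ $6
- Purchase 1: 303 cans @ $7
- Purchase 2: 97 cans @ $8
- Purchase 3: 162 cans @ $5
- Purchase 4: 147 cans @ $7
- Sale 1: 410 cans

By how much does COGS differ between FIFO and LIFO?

FIFO COGS: 99 @ $6 + 303 @ $7 + 8 @ $8 = $2,779
LIFO COGS: 147 @ $7 + 162 @ $5 + 97 @ $8 + 4 @ $7 = $2,643
Difference = |$2,779 − $2,643| = $136

$136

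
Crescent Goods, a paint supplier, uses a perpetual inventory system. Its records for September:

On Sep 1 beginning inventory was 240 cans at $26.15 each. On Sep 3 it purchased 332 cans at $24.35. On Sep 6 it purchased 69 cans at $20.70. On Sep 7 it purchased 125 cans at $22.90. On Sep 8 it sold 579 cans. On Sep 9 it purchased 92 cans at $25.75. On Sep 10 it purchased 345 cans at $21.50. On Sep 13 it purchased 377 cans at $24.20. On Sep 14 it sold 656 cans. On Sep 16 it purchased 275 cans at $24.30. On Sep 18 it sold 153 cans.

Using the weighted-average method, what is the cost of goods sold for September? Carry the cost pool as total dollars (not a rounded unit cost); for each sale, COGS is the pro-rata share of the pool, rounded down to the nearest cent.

COGS = $33,118.87

After Sep 1: 240 on hand, pool $6,276.00 (≈ $26.1500 each)
After Sep 3: 572 on hand, pool $14,360.20 (≈ $25.1052 each)
After Sep 6: 641 on hand, pool $15,788.50 (≈ $24.6310 each)
After Sep 7: 766 on hand, pool $18,651.00 (≈ $24.3486 each)
Sep 8, sell 579: 579/766 × $18,651.00 → $14,097.81
After Sep 9: 279 on hand, pool $6,922.19 (≈ $24.8107 each)
After Sep 10: 624 on hand, pool $14,339.69 (≈ $22.9803 each)
After Sep 13: 1001 on hand, pool $23,463.09 (≈ $23.4397 each)
Sep 14, sell 656: 656/1001 × $23,463.09 → $15,376.41
After Sep 16: 620 on hand, pool $14,769.18 (≈ $23.8213 each)
Sep 18, sell 153: 153/620 × $14,769.18 → $3,644.65
Total COGS = $14,097.81 + $15,376.41 + $3,644.65 = $33,118.87
Ending inventory (cost pool remaining) = $11,124.53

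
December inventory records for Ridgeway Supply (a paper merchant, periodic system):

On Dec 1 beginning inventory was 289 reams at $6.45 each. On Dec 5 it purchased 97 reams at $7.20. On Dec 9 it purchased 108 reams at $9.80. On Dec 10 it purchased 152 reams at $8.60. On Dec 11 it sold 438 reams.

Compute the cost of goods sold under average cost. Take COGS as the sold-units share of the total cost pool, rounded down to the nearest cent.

Dec 11, sell 438: 438/646 × $4,928.05 → $3,341.30
Ending inventory (cost pool remaining) = $1,586.75

COGS = $3,341.30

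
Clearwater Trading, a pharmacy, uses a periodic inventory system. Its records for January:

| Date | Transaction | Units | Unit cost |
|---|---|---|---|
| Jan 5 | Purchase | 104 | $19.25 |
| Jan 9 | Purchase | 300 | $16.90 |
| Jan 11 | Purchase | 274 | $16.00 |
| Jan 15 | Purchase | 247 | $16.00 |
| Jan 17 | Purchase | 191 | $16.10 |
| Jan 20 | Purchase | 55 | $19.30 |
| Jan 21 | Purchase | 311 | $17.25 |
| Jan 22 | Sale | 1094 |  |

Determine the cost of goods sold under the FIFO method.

COGS = $18,128.90

Jan 22, 1094 sold [FIFO — oldest first]: 104 @ $19.25 + 300 @ $16.90 + 274 @ $16.00 + 247 @ $16.00 + 169 @ $16.10 = $18,128.90
Ending inventory: 22 @ $16.10 + 55 @ $19.30 + 311 @ $17.25 = $6,780.45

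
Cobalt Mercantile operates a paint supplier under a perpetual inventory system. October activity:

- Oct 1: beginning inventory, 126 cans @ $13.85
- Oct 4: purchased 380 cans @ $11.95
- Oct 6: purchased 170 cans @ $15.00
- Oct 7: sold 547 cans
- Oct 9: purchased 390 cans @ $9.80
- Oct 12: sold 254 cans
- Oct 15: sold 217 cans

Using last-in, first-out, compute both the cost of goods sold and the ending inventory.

COGS = $11,993.30; ending inventory = $664.80

Oct 7, 547 sold [LIFO — newest first]: 170 @ $15.00 + 377 @ $11.95 = $7,055.15
Oct 12, 254 sold [LIFO — newest first]: 254 @ $9.80 = $2,489.20
Oct 15, 217 sold [LIFO — newest first]: 136 @ $9.80 + 3 @ $11.95 + 78 @ $13.85 = $2,448.95
Total COGS = $7,055.15 + $2,489.20 + $2,448.95 = $11,993.30
Ending inventory: 48 @ $13.85 = $664.80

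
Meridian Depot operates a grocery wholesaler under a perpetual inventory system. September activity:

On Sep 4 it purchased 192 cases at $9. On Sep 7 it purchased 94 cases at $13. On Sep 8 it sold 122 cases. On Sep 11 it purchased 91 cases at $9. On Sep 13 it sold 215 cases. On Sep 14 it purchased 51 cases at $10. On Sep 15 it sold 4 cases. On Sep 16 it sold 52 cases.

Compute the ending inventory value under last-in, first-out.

Sep 8, 122 sold [LIFO — newest first]: 94 @ $13 + 28 @ $9 = $1,474
Sep 13, 215 sold [LIFO — newest first]: 91 @ $9 + 124 @ $9 = $1,935
Sep 15, 4 sold [LIFO — newest first]: 4 @ $10 = $40
Sep 16, 52 sold [LIFO — newest first]: 47 @ $10 + 5 @ $9 = $515
Total COGS = $1,474 + $1,935 + $40 + $515 = $3,964
Ending inventory: 35 @ $9 = $315

Ending inventory = $315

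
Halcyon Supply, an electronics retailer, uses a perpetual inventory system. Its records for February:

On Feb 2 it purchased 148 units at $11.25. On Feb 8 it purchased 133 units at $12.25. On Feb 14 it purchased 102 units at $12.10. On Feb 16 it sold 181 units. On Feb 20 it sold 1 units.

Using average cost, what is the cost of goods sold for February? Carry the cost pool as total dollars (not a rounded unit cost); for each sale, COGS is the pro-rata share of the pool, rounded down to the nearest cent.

COGS = $2,151.89

After Feb 2: 148 on hand, pool $1,665.00 (≈ $11.2500 each)
After Feb 8: 281 on hand, pool $3,294.25 (≈ $11.7233 each)
After Feb 14: 383 on hand, pool $4,528.45 (≈ $11.8236 each)
Feb 16, sell 181: 181/383 × $4,528.45 → $2,140.07
Feb 20, sell 1: 1/202 × $2,388.38 → $11.82
Total COGS = $2,140.07 + $11.82 = $2,151.89
Ending inventory (cost pool remaining) = $2,376.56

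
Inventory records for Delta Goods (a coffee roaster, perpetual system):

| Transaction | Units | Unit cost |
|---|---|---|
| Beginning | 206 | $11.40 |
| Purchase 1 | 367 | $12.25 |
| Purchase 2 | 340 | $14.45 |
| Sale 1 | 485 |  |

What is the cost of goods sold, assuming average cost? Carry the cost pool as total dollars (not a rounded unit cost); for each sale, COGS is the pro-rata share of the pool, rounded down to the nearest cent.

COGS = $6,245.58

After Beginning: 206 on hand, pool $2,348.40 (≈ $11.4000 each)
After Purchase 1: 573 on hand, pool $6,844.15 (≈ $11.9444 each)
After Purchase 2: 913 on hand, pool $11,757.15 (≈ $12.8775 each)
Sale 1, sell 485: 485/913 × $11,757.15 → $6,245.58
Ending inventory (cost pool remaining) = $5,511.57
Check: goods available $11,757.15 = COGS $6,245.58 + ending $5,511.57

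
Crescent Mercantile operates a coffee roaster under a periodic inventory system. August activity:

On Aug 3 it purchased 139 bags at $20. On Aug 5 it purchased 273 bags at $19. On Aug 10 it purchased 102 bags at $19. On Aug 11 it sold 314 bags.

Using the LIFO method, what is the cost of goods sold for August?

Aug 11, 314 sold [LIFO — newest first]: 102 @ $19 + 212 @ $19 = $5,966
Ending inventory: 139 @ $20 + 61 @ $19 = $3,939
Check: goods available $9,905 = COGS $5,966 + ending $3,939

COGS = $5,966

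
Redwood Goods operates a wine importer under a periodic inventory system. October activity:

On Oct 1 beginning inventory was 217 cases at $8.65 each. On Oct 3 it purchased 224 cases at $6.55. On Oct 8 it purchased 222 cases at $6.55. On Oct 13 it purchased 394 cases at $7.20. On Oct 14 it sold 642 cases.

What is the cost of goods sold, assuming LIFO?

Oct 14, 642 sold [LIFO — newest first]: 394 @ $7.20 + 222 @ $6.55 + 26 @ $6.55 = $4,461.20
Ending inventory: 217 @ $8.65 + 198 @ $6.55 = $3,173.95

COGS = $4,461.20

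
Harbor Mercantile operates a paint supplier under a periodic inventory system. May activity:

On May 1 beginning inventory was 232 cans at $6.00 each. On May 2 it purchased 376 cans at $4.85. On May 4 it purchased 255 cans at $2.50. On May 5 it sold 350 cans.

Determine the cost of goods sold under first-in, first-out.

COGS = $1,964.30

May 5, 350 sold [FIFO — oldest first]: 232 @ $6.00 + 118 @ $4.85 = $1,964.30
Ending inventory: 258 @ $4.85 + 255 @ $2.50 = $1,888.80
Check: goods available $3,853.10 = COGS $1,964.30 + ending $1,888.80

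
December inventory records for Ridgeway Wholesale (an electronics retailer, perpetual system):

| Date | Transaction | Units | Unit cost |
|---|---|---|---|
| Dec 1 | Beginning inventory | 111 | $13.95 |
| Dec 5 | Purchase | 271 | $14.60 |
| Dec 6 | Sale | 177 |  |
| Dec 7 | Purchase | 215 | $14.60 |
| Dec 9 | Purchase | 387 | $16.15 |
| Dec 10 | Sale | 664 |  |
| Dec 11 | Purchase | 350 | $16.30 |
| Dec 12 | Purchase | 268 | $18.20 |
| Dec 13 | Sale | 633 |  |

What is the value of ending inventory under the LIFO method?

Dec 6, 177 sold [LIFO — newest first]: 177 @ $14.60 = $2,584.20
Dec 10, 664 sold [LIFO — newest first]: 387 @ $16.15 + 215 @ $14.60 + 62 @ $14.60 = $10,294.25
Dec 13, 633 sold [LIFO — newest first]: 268 @ $18.20 + 350 @ $16.30 + 15 @ $14.60 = $10,801.60
Total COGS = $2,584.20 + $10,294.25 + $10,801.60 = $23,680.05
Ending inventory: 111 @ $13.95 + 17 @ $14.60 = $1,796.65
Check: goods available $25,476.70 = COGS $23,680.05 + ending $1,796.65

Ending inventory = $1,796.65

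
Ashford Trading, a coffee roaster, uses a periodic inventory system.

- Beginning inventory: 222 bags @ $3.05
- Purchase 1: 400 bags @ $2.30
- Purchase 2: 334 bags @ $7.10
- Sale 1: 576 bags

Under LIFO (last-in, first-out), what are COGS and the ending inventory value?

Sale 1 (576) [LIFO — newest first]: 334 @ $7.10 + 242 @ $2.30 = $2,928.00
Ending inventory: 222 @ $3.05 + 158 @ $2.30 = $1,040.50
Check: goods available $3,968.50 = COGS $2,928.00 + ending $1,040.50

COGS = $2,928.00; ending inventory = $1,040.50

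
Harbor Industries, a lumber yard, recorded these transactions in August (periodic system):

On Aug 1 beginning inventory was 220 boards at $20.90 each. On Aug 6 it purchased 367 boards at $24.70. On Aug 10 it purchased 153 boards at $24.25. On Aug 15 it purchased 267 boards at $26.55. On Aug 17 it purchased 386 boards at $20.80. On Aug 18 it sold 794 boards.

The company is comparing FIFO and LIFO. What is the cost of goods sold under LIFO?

COGS = $18,536.90

FIFO COGS: 220 @ $20.90 + 367 @ $24.70 + 153 @ $24.25 + 54 @ $26.55 = $18,806.85
LIFO COGS: 386 @ $20.80 + 267 @ $26.55 + 141 @ $24.25 = $18,536.90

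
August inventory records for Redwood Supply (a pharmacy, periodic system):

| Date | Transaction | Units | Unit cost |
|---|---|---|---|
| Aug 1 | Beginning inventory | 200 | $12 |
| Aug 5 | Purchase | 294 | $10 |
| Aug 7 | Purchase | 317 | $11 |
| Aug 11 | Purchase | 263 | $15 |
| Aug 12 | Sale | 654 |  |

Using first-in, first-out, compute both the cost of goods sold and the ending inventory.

Aug 12, 654 sold [FIFO — oldest first]: 200 @ $12 + 294 @ $10 + 160 @ $11 = $7,100
Ending inventory: 157 @ $11 + 263 @ $15 = $5,672
Check: goods available $12,772 = COGS $7,100 + ending $5,672

COGS = $7,100; ending inventory = $5,672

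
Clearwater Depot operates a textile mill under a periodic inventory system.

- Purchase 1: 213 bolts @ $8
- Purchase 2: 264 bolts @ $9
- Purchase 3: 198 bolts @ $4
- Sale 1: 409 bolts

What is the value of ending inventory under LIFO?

Ending inventory = $2,181

Sale 1 (409) [LIFO — newest first]: 198 @ $4 + 211 @ $9 = $2,691
Ending inventory: 213 @ $8 + 53 @ $9 = $2,181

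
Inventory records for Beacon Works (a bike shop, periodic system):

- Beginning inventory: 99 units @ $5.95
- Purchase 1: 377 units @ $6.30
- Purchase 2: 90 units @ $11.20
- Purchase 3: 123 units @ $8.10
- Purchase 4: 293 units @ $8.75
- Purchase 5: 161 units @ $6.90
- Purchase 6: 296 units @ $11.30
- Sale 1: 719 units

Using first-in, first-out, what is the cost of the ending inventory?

Ending inventory = $6,756.95

Sale 1 (719) [FIFO — oldest first]: 99 @ $5.95 + 377 @ $6.30 + 90 @ $11.20 + 123 @ $8.10 + 30 @ $8.75 = $5,230.95
Ending inventory: 263 @ $8.75 + 161 @ $6.90 + 296 @ $11.30 = $6,756.95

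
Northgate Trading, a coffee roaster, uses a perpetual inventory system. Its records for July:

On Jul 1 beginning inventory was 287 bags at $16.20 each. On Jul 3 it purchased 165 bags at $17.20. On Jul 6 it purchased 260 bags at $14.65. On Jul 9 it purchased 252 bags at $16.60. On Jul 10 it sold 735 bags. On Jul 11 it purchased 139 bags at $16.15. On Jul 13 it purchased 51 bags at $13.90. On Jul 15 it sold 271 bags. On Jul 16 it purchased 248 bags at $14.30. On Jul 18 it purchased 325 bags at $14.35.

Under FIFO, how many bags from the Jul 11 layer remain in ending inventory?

Jul 10, 735 sold [FIFO — oldest first]: 287 @ $16.20 + 165 @ $17.20 + 260 @ $14.65 + 23 @ $16.60 = $11,678.20
Jul 15, 271 sold [FIFO — oldest first]: 229 @ $16.60 + 42 @ $16.15 = $4,479.70
Total COGS = $11,678.20 + $4,479.70 = $16,157.90
Ending inventory: 97 @ $16.15 + 51 @ $13.90 + 248 @ $14.30 + 325 @ $14.35 = $10,485.60

97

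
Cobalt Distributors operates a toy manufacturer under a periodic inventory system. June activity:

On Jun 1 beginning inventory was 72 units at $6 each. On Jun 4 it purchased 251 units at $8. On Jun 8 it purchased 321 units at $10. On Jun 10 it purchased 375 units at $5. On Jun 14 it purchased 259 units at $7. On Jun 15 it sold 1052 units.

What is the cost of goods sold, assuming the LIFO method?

Jun 15, 1052 sold [LIFO — newest first]: 259 @ $7 + 375 @ $5 + 321 @ $10 + 97 @ $8 = $7,674
Ending inventory: 72 @ $6 + 154 @ $8 = $1,664

COGS = $7,674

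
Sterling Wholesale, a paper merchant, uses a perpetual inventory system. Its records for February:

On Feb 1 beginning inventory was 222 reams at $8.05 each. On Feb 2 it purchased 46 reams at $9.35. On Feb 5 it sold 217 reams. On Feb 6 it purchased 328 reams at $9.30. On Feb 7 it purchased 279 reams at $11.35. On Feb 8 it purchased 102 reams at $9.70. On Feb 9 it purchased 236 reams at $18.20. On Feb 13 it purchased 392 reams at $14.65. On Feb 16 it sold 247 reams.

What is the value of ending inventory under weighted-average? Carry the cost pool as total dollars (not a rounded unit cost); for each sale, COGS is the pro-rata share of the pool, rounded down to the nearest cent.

After Feb 1: 222 on hand, pool $1,787.10 (≈ $8.0500 each)
After Feb 2: 268 on hand, pool $2,217.20 (≈ $8.2731 each)
Feb 5, sell 217: 217/268 × $2,217.20 → $1,795.27
After Feb 6: 379 on hand, pool $3,472.33 (≈ $9.1618 each)
After Feb 7: 658 on hand, pool $6,638.98 (≈ $10.0896 each)
After Feb 8: 760 on hand, pool $7,628.38 (≈ $10.0373 each)
After Feb 9: 996 on hand, pool $11,923.58 (≈ $11.9715 each)
After Feb 13: 1388 on hand, pool $17,666.38 (≈ $12.7279 each)
Feb 16, sell 247: 247/1388 × $17,666.38 → $3,143.80
Total COGS = $1,795.27 + $3,143.80 = $4,939.07
Ending inventory (cost pool remaining) = $14,522.58
Check: goods available $19,461.65 = COGS $4,939.07 + ending $14,522.58

Ending inventory = $14,522.58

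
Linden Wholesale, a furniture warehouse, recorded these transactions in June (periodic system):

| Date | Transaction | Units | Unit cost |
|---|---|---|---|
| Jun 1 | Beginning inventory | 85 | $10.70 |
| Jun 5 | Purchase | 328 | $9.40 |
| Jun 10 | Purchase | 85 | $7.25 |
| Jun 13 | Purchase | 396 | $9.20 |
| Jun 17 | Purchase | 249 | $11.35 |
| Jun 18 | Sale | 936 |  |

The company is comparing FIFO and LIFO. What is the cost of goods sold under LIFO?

COGS = $9,022.00

FIFO COGS: 85 @ $10.70 + 328 @ $9.40 + 85 @ $7.25 + 396 @ $9.20 + 42 @ $11.35 = $8,728.85
LIFO COGS: 249 @ $11.35 + 396 @ $9.20 + 85 @ $7.25 + 206 @ $9.40 = $9,022.00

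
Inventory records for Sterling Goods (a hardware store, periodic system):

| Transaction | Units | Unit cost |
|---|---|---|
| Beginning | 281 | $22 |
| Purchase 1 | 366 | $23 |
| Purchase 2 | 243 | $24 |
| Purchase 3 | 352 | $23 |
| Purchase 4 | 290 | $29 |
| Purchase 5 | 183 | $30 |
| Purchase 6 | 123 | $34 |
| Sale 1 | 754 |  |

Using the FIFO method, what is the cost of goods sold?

COGS = $17,168

Sale 1 (754) [FIFO — oldest first]: 281 @ $22 + 366 @ $23 + 107 @ $24 = $17,168
Ending inventory: 136 @ $24 + 352 @ $23 + 290 @ $29 + 183 @ $30 + 123 @ $34 = $29,442
Check: goods available $46,610 = COGS $17,168 + ending $29,442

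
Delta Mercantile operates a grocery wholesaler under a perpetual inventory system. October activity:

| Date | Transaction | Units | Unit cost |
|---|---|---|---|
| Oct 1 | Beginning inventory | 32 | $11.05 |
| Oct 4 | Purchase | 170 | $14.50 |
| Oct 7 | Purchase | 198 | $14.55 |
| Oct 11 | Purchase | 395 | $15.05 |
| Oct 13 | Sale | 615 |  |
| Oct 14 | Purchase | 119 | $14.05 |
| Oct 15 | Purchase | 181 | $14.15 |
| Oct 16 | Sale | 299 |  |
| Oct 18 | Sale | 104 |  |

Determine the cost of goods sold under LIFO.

COGS = $14,871.25

Oct 13, 615 sold [LIFO — newest first]: 395 @ $15.05 + 198 @ $14.55 + 22 @ $14.50 = $9,144.65
Oct 16, 299 sold [LIFO — newest first]: 181 @ $14.15 + 118 @ $14.05 = $4,219.05
Oct 18, 104 sold [LIFO — newest first]: 1 @ $14.05 + 103 @ $14.50 = $1,507.55
Total COGS = $9,144.65 + $4,219.05 + $1,507.55 = $14,871.25
Ending inventory: 32 @ $11.05 + 45 @ $14.50 = $1,006.10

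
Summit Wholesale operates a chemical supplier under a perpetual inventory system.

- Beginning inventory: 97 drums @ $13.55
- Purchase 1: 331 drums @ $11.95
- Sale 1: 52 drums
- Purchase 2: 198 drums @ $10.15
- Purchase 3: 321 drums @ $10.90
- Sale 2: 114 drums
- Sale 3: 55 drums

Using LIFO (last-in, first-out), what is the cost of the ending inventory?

Sale 1 (52) [LIFO — newest first]: 52 @ $11.95 = $621.40
Sale 2 (114) [LIFO — newest first]: 114 @ $10.90 = $1,242.60
Sale 3 (55) [LIFO — newest first]: 55 @ $10.90 = $599.50
Total COGS = $621.40 + $1,242.60 + $599.50 = $2,463.50
Ending inventory: 97 @ $13.55 + 279 @ $11.95 + 198 @ $10.15 + 152 @ $10.90 = $8,314.90
Check: goods available $10,778.40 = COGS $2,463.50 + ending $8,314.90

Ending inventory = $8,314.90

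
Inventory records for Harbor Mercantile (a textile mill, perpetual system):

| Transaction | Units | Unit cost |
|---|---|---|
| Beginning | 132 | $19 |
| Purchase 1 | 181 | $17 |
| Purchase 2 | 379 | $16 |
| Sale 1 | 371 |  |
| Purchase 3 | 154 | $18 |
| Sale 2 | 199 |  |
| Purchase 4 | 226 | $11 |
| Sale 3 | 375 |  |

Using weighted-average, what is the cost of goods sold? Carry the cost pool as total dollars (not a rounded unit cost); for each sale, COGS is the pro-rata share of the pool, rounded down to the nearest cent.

COGS = $15,076.25

After Beginning: 132 on hand, pool $2,508.00 (≈ $19.0000 each)
After Purchase 1: 313 on hand, pool $5,585.00 (≈ $17.8435 each)
After Purchase 2: 692 on hand, pool $11,649.00 (≈ $16.8338 each)
Sale 1, sell 371: 371/692 × $11,649.00 → $6,245.34
After Purchase 3: 475 on hand, pool $8,175.66 (≈ $17.2119 each)
Sale 2, sell 199: 199/475 × $8,175.66 → $3,425.17
After Purchase 4: 502 on hand, pool $7,236.49 (≈ $14.4153 each)
Sale 3, sell 375: 375/502 × $7,236.49 → $5,405.74
Total COGS = $6,245.34 + $3,425.17 + $5,405.74 = $15,076.25
Ending inventory (cost pool remaining) = $1,830.75
Check: goods available $16,907.00 = COGS $15,076.25 + ending $1,830.75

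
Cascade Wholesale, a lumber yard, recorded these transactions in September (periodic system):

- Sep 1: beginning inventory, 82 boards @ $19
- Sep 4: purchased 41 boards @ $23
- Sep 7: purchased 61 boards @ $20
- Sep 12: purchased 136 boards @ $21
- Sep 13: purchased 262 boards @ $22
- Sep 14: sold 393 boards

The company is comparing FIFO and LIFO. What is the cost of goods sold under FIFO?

COGS = $8,183

FIFO COGS: 82 @ $19 + 41 @ $23 + 61 @ $20 + 136 @ $21 + 73 @ $22 = $8,183
LIFO COGS: 262 @ $22 + 131 @ $21 = $8,515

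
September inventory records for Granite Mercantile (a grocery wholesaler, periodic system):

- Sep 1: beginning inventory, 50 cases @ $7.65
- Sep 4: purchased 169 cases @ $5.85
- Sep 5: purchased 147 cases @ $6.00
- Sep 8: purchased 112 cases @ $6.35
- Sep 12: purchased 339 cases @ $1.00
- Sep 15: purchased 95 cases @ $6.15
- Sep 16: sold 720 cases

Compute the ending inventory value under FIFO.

Sep 16, 720 sold [FIFO — oldest first]: 50 @ $7.65 + 169 @ $5.85 + 147 @ $6.00 + 112 @ $6.35 + 242 @ $1.00 = $3,206.35
Ending inventory: 97 @ $1.00 + 95 @ $6.15 = $681.25
Check: goods available $3,887.60 = COGS $3,206.35 + ending $681.25

Ending inventory = $681.25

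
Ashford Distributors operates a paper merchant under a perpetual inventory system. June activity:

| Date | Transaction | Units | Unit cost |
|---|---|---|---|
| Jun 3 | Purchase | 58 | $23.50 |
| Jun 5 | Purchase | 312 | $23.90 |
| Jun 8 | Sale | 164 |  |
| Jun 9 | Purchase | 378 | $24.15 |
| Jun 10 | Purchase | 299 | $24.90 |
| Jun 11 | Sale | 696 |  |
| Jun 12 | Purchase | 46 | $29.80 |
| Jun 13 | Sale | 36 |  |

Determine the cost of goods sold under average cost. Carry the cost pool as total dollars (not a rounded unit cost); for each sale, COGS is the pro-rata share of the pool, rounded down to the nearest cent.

After Jun 3: 58 on hand, pool $1,363.00 (≈ $23.5000 each)
After Jun 5: 370 on hand, pool $8,819.80 (≈ $23.8373 each)
Jun 8, sell 164: 164/370 × $8,819.80 → $3,909.31
After Jun 9: 584 on hand, pool $14,039.19 (≈ $24.0397 each)
After Jun 10: 883 on hand, pool $21,484.29 (≈ $24.3310 each)
Jun 11, sell 696: 696/883 × $21,484.29 → $16,934.38
After Jun 12: 233 on hand, pool $5,920.71 (≈ $25.4108 each)
Jun 13, sell 36: 36/233 × $5,920.71 → $914.78
Total COGS = $3,909.31 + $16,934.38 + $914.78 = $21,758.47
Ending inventory (cost pool remaining) = $5,005.93

COGS = $21,758.47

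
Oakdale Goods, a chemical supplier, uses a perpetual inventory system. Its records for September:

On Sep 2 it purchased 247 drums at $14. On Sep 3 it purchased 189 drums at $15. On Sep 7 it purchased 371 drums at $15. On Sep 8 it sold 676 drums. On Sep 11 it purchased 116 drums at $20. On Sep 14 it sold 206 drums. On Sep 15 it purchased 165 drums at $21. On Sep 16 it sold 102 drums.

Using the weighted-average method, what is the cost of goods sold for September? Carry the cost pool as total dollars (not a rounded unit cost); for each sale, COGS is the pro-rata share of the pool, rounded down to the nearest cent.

COGS = $15,537.94

After Sep 2: 247 on hand, pool $3,458.00 (≈ $14.0000 each)
After Sep 3: 436 on hand, pool $6,293.00 (≈ $14.4335 each)
After Sep 7: 807 on hand, pool $11,858.00 (≈ $14.6939 each)
Sep 8, sell 676: 676/807 × $11,858.00 → $9,933.09
After Sep 11: 247 on hand, pool $4,244.91 (≈ $17.1859 each)
Sep 14, sell 206: 206/247 × $4,244.91 → $3,540.28
After Sep 15: 206 on hand, pool $4,169.63 (≈ $20.2409 each)
Sep 16, sell 102: 102/206 × $4,169.63 → $2,064.57
Total COGS = $9,933.09 + $3,540.28 + $2,064.57 = $15,537.94
Ending inventory (cost pool remaining) = $2,105.06
Check: goods available $17,643.00 = COGS $15,537.94 + ending $2,105.06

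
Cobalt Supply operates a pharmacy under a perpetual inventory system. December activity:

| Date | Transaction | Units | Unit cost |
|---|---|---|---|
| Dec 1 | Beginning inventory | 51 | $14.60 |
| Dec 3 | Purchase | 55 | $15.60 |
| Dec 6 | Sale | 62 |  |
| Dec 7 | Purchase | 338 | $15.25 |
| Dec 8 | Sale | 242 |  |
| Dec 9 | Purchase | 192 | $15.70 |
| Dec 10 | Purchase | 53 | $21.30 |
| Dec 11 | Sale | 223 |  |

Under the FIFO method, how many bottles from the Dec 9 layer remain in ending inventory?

Dec 6, 62 sold [FIFO — oldest first]: 51 @ $14.60 + 11 @ $15.60 = $916.20
Dec 8, 242 sold [FIFO — oldest first]: 44 @ $15.60 + 198 @ $15.25 = $3,705.90
Dec 11, 223 sold [FIFO — oldest first]: 140 @ $15.25 + 83 @ $15.70 = $3,438.10
Total COGS = $916.20 + $3,705.90 + $3,438.10 = $8,060.20
Ending inventory: 109 @ $15.70 + 53 @ $21.30 = $2,840.20
Check: goods available $10,900.40 = COGS $8,060.20 + ending $2,840.20

109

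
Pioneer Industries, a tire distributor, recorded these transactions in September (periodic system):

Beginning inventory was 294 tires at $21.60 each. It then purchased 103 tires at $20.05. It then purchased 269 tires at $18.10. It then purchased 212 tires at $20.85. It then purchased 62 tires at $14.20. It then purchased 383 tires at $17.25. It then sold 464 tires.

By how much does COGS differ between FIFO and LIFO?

FIFO COGS: 294 @ $21.60 + 103 @ $20.05 + 67 @ $18.10 = $9,628.25
LIFO COGS: 383 @ $17.25 + 62 @ $14.20 + 19 @ $20.85 = $7,883.30
Difference = |$9,628.25 − $7,883.30| = $1,744.95

$1,744.95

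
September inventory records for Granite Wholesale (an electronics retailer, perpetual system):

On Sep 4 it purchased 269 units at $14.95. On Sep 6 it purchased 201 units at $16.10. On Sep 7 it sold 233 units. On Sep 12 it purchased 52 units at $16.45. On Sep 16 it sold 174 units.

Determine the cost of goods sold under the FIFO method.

Sep 7, 233 sold [FIFO — oldest first]: 233 @ $14.95 = $3,483.35
Sep 16, 174 sold [FIFO — oldest first]: 36 @ $14.95 + 138 @ $16.10 = $2,760.00
Total COGS = $3,483.35 + $2,760.00 = $6,243.35
Ending inventory: 63 @ $16.10 + 52 @ $16.45 = $1,869.70
Check: goods available $8,113.05 = COGS $6,243.35 + ending $1,869.70

COGS = $6,243.35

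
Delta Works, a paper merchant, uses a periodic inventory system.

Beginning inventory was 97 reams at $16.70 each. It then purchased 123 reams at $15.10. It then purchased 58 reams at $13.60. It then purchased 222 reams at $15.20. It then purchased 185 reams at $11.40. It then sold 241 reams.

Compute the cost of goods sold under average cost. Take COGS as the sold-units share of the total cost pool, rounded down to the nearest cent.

COGS = $3,430.08

Sale 1, sell 241: 241/685 × $9,749.40 → $3,430.08
Ending inventory (cost pool remaining) = $6,319.32
Check: goods available $9,749.40 = COGS $3,430.08 + ending $6,319.32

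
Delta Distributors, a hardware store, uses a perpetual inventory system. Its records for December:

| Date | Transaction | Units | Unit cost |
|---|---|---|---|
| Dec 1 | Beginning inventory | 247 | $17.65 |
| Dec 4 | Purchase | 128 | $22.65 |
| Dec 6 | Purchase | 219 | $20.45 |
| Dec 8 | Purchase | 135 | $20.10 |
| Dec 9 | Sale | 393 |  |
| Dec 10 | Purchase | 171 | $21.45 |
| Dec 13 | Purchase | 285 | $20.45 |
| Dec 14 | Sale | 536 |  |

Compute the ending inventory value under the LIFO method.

Dec 9, 393 sold [LIFO — newest first]: 135 @ $20.10 + 219 @ $20.45 + 39 @ $22.65 = $8,075.40
Dec 14, 536 sold [LIFO — newest first]: 285 @ $20.45 + 171 @ $21.45 + 80 @ $22.65 = $11,308.20
Total COGS = $8,075.40 + $11,308.20 = $19,383.60
Ending inventory: 247 @ $17.65 + 9 @ $22.65 = $4,563.40
Check: goods available $23,947.00 = COGS $19,383.60 + ending $4,563.40

Ending inventory = $4,563.40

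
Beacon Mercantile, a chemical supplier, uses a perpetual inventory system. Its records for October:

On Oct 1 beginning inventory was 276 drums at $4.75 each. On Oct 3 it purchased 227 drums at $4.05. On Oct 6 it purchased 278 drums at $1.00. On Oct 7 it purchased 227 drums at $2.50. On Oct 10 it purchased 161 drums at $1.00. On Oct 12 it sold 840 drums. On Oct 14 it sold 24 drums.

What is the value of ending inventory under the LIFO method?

Oct 12, 840 sold [LIFO — newest first]: 161 @ $1.00 + 227 @ $2.50 + 278 @ $1.00 + 174 @ $4.05 = $1,711.20
Oct 14, 24 sold [LIFO — newest first]: 24 @ $4.05 = $97.20
Total COGS = $1,711.20 + $97.20 = $1,808.40
Ending inventory: 276 @ $4.75 + 29 @ $4.05 = $1,428.45

Ending inventory = $1,428.45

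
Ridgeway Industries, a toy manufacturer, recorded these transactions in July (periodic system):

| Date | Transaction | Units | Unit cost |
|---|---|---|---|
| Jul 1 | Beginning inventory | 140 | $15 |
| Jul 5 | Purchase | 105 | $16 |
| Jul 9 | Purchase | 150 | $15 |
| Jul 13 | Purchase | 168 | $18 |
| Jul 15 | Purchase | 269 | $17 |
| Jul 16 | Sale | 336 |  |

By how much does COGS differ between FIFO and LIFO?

$634

FIFO COGS: 140 @ $15 + 105 @ $16 + 91 @ $15 = $5,145
LIFO COGS: 269 @ $17 + 67 @ $18 = $5,779
Difference = |$5,145 − $5,779| = $634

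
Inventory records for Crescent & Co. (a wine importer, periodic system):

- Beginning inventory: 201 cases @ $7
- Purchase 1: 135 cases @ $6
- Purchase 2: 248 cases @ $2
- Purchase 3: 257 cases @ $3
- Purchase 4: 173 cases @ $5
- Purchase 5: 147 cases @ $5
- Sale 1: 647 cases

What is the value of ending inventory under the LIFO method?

Sale 1 (647) [LIFO — newest first]: 147 @ $5 + 173 @ $5 + 257 @ $3 + 70 @ $2 = $2,511
Ending inventory: 201 @ $7 + 135 @ $6 + 178 @ $2 = $2,573

Ending inventory = $2,573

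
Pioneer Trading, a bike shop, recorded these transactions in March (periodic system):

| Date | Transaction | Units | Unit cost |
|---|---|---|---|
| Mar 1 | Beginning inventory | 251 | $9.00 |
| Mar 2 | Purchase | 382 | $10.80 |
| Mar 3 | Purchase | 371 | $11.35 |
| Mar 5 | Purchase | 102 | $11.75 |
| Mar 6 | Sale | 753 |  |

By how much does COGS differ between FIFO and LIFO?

$686.75

FIFO COGS: 251 @ $9.00 + 382 @ $10.80 + 120 @ $11.35 = $7,746.60
LIFO COGS: 102 @ $11.75 + 371 @ $11.35 + 280 @ $10.80 = $8,433.35
Difference = |$7,746.60 − $8,433.35| = $686.75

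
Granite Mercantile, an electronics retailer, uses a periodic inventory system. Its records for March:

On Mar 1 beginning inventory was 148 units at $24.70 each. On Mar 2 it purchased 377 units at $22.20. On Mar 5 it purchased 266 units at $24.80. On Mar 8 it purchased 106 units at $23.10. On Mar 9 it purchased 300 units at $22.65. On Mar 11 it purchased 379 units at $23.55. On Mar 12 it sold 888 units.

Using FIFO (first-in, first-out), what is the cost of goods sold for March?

COGS = $20,862.50

Mar 12, 888 sold [FIFO — oldest first]: 148 @ $24.70 + 377 @ $22.20 + 266 @ $24.80 + 97 @ $23.10 = $20,862.50
Ending inventory: 9 @ $23.10 + 300 @ $22.65 + 379 @ $23.55 = $15,928.35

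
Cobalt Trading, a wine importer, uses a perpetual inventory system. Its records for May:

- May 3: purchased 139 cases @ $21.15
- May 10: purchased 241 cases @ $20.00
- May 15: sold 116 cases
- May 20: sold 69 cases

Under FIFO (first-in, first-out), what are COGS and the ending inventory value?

May 15, 116 sold [FIFO — oldest first]: 116 @ $21.15 = $2,453.40
May 20, 69 sold [FIFO — oldest first]: 23 @ $21.15 + 46 @ $20.00 = $1,406.45
Total COGS = $2,453.40 + $1,406.45 = $3,859.85
Ending inventory: 195 @ $20.00 = $3,900.00

COGS = $3,859.85; ending inventory = $3,900.00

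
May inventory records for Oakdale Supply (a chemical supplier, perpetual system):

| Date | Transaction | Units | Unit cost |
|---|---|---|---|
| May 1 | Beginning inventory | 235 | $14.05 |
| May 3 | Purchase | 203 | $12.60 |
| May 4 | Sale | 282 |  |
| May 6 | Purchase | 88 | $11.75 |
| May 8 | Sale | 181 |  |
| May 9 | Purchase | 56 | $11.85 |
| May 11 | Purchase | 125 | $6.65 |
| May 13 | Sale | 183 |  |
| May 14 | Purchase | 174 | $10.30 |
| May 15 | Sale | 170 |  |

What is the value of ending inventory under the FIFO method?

Ending inventory = $669.50

May 4, 282 sold [FIFO — oldest first]: 235 @ $14.05 + 47 @ $12.60 = $3,893.95
May 8, 181 sold [FIFO — oldest first]: 156 @ $12.60 + 25 @ $11.75 = $2,259.35
May 13, 183 sold [FIFO — oldest first]: 63 @ $11.75 + 56 @ $11.85 + 64 @ $6.65 = $1,829.45
May 15, 170 sold [FIFO — oldest first]: 61 @ $6.65 + 109 @ $10.30 = $1,528.35
Total COGS = $3,893.95 + $2,259.35 + $1,829.45 + $1,528.35 = $9,511.10
Ending inventory: 65 @ $10.30 = $669.50
Check: goods available $10,180.60 = COGS $9,511.10 + ending $669.50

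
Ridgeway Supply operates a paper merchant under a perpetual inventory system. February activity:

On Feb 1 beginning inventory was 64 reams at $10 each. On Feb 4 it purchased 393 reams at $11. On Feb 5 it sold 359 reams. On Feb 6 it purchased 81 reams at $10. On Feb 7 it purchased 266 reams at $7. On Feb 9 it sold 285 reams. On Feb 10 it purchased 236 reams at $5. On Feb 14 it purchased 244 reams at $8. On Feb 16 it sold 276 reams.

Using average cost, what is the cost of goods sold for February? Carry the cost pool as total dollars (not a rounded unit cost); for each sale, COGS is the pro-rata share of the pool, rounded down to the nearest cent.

COGS = $8,221.62

After Feb 1: 64 on hand, pool $640.00 (≈ $10.0000 each)
After Feb 4: 457 on hand, pool $4,963.00 (≈ $10.8600 each)
Feb 5, sell 359: 359/457 × $4,963.00 → $3,898.72
After Feb 6: 179 on hand, pool $1,874.28 (≈ $10.4708 each)
After Feb 7: 445 on hand, pool $3,736.28 (≈ $8.3961 each)
Feb 9, sell 285: 285/445 × $3,736.28 → $2,392.89
After Feb 10: 396 on hand, pool $2,523.39 (≈ $6.3722 each)
After Feb 14: 640 on hand, pool $4,475.39 (≈ $6.9928 each)
Feb 16, sell 276: 276/640 × $4,475.39 → $1,930.01
Total COGS = $3,898.72 + $2,392.89 + $1,930.01 = $8,221.62
Ending inventory (cost pool remaining) = $2,545.38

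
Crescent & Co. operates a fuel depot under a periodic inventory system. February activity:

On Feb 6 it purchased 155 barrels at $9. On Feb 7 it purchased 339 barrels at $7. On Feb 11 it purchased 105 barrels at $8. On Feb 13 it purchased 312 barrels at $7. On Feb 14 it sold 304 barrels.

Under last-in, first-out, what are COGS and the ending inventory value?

COGS = $2,128; ending inventory = $4,664

Feb 14, 304 sold [LIFO — newest first]: 304 @ $7 = $2,128
Ending inventory: 155 @ $9 + 339 @ $7 + 105 @ $8 + 8 @ $7 = $4,664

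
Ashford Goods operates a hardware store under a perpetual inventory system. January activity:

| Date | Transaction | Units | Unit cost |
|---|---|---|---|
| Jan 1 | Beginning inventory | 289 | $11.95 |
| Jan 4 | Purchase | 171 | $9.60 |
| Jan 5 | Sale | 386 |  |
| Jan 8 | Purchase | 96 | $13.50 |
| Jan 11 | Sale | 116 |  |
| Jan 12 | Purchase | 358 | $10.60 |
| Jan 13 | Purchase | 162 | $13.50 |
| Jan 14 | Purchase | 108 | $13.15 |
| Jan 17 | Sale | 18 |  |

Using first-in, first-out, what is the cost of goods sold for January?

COGS = $5,905.15

Jan 5, 386 sold [FIFO — oldest first]: 289 @ $11.95 + 97 @ $9.60 = $4,384.75
Jan 11, 116 sold [FIFO — oldest first]: 74 @ $9.60 + 42 @ $13.50 = $1,277.40
Jan 17, 18 sold [FIFO — oldest first]: 18 @ $13.50 = $243.00
Total COGS = $4,384.75 + $1,277.40 + $243.00 = $5,905.15
Ending inventory: 36 @ $13.50 + 358 @ $10.60 + 162 @ $13.50 + 108 @ $13.15 = $7,888.00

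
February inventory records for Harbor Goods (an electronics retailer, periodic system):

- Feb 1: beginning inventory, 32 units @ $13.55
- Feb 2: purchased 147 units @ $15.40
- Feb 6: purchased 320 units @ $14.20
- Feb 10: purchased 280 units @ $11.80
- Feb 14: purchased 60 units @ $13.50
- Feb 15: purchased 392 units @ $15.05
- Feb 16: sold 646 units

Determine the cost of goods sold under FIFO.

Feb 16, 646 sold [FIFO — oldest first]: 32 @ $13.55 + 147 @ $15.40 + 320 @ $14.20 + 147 @ $11.80 = $8,976.00
Ending inventory: 133 @ $11.80 + 60 @ $13.50 + 392 @ $15.05 = $8,279.00
Check: goods available $17,255.00 = COGS $8,976.00 + ending $8,279.00

COGS = $8,976.00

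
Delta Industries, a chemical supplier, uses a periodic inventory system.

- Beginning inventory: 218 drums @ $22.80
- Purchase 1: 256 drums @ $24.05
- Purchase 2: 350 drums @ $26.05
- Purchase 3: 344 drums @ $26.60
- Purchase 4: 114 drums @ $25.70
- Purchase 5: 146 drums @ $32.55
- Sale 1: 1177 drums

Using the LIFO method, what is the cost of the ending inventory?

Ending inventory = $5,764.05

Sale 1 (1177) [LIFO — newest first]: 146 @ $32.55 + 114 @ $25.70 + 344 @ $26.60 + 350 @ $26.05 + 223 @ $24.05 = $31,313.15
Ending inventory: 218 @ $22.80 + 33 @ $24.05 = $5,764.05
Check: goods available $37,077.20 = COGS $31,313.15 + ending $5,764.05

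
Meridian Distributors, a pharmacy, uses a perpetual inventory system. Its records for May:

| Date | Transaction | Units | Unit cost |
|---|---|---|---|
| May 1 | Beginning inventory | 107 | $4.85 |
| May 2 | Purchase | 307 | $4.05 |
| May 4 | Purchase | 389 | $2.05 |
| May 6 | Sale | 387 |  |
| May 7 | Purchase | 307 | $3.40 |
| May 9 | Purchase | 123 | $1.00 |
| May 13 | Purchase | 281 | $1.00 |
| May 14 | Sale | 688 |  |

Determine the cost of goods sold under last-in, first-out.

May 6, 387 sold [LIFO — newest first]: 387 @ $2.05 = $793.35
May 14, 688 sold [LIFO — newest first]: 281 @ $1.00 + 123 @ $1.00 + 284 @ $3.40 = $1,369.60
Total COGS = $793.35 + $1,369.60 = $2,162.95
Ending inventory: 107 @ $4.85 + 307 @ $4.05 + 2 @ $2.05 + 23 @ $3.40 = $1,844.60

COGS = $2,162.95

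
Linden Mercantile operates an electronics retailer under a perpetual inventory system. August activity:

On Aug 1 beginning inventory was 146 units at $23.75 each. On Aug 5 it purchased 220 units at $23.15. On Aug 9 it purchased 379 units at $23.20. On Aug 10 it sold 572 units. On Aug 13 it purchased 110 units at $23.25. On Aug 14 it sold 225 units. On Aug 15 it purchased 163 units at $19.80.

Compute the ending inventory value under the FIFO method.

Aug 10, 572 sold [FIFO — oldest first]: 146 @ $23.75 + 220 @ $23.15 + 206 @ $23.20 = $13,339.70
Aug 14, 225 sold [FIFO — oldest first]: 173 @ $23.20 + 52 @ $23.25 = $5,222.60
Total COGS = $13,339.70 + $5,222.60 = $18,562.30
Ending inventory: 58 @ $23.25 + 163 @ $19.80 = $4,575.90

Ending inventory = $4,575.90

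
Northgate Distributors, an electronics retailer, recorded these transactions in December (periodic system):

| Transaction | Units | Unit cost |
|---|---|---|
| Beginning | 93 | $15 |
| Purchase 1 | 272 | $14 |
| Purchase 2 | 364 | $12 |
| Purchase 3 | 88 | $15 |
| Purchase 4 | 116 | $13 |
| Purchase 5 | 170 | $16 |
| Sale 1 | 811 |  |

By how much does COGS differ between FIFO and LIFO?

$137

FIFO COGS: 93 @ $15 + 272 @ $14 + 364 @ $12 + 82 @ $15 = $10,801
LIFO COGS: 170 @ $16 + 116 @ $13 + 88 @ $15 + 364 @ $12 + 73 @ $14 = $10,938
Difference = |$10,801 − $10,938| = $137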